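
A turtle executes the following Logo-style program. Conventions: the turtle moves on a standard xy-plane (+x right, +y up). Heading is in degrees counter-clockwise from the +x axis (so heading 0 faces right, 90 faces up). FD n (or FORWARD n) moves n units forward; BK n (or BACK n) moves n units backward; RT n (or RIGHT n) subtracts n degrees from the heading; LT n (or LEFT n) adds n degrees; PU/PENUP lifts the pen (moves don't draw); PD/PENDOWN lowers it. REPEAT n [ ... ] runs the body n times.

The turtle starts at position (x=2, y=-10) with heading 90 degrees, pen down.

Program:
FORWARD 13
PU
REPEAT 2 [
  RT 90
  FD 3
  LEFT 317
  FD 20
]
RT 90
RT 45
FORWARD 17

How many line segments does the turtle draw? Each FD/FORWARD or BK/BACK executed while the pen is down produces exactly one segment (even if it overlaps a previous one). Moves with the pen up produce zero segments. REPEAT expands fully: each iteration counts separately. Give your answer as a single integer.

Executing turtle program step by step:
Start: pos=(2,-10), heading=90, pen down
FD 13: (2,-10) -> (2,3) [heading=90, draw]
PU: pen up
REPEAT 2 [
  -- iteration 1/2 --
  RT 90: heading 90 -> 0
  FD 3: (2,3) -> (5,3) [heading=0, move]
  LT 317: heading 0 -> 317
  FD 20: (5,3) -> (19.627,-10.64) [heading=317, move]
  -- iteration 2/2 --
  RT 90: heading 317 -> 227
  FD 3: (19.627,-10.64) -> (17.581,-12.834) [heading=227, move]
  LT 317: heading 227 -> 184
  FD 20: (17.581,-12.834) -> (-2.37,-14.229) [heading=184, move]
]
RT 90: heading 184 -> 94
RT 45: heading 94 -> 49
FD 17: (-2.37,-14.229) -> (8.783,-1.399) [heading=49, move]
Final: pos=(8.783,-1.399), heading=49, 1 segment(s) drawn
Segments drawn: 1

Answer: 1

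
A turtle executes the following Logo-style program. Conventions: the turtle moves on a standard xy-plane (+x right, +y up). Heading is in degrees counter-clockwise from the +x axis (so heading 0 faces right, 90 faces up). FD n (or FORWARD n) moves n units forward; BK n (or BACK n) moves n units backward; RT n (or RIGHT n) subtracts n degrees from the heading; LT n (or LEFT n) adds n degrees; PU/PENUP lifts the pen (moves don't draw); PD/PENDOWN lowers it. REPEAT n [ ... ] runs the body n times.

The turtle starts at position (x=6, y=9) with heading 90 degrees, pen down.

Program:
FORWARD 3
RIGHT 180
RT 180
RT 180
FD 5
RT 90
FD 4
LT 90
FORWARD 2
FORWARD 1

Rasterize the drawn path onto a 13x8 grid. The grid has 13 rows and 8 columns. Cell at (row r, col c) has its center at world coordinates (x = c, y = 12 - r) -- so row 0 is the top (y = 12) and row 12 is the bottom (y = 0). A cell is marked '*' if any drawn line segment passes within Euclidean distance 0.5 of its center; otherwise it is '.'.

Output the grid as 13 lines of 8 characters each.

Answer: ......*.
......*.
......*.
......*.
......*.
..*****.
..*.....
..*.....
..*.....
........
........
........
........

Derivation:
Segment 0: (6,9) -> (6,12)
Segment 1: (6,12) -> (6,7)
Segment 2: (6,7) -> (2,7)
Segment 3: (2,7) -> (2,5)
Segment 4: (2,5) -> (2,4)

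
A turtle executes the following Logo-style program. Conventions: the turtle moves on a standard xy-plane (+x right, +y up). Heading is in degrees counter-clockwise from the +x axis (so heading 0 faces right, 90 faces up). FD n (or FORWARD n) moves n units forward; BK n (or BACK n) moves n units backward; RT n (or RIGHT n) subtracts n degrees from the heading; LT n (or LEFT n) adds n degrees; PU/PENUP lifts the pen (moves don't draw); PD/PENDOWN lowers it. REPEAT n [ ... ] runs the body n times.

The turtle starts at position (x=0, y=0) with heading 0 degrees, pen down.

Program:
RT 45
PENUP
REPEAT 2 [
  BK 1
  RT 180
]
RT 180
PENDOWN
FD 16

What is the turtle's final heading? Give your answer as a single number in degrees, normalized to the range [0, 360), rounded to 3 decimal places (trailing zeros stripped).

Answer: 135

Derivation:
Executing turtle program step by step:
Start: pos=(0,0), heading=0, pen down
RT 45: heading 0 -> 315
PU: pen up
REPEAT 2 [
  -- iteration 1/2 --
  BK 1: (0,0) -> (-0.707,0.707) [heading=315, move]
  RT 180: heading 315 -> 135
  -- iteration 2/2 --
  BK 1: (-0.707,0.707) -> (0,0) [heading=135, move]
  RT 180: heading 135 -> 315
]
RT 180: heading 315 -> 135
PD: pen down
FD 16: (0,0) -> (-11.314,11.314) [heading=135, draw]
Final: pos=(-11.314,11.314), heading=135, 1 segment(s) drawn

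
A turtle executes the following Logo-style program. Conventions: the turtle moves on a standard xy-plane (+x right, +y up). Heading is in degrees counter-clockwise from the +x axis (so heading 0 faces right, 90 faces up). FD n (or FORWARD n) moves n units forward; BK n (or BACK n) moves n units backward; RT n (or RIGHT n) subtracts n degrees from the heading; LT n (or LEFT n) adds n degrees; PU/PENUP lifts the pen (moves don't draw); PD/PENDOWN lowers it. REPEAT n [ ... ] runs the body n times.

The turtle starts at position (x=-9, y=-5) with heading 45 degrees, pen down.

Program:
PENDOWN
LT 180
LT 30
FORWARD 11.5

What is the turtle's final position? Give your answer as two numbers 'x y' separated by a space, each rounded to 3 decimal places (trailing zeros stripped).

Answer: -11.976 -16.108

Derivation:
Executing turtle program step by step:
Start: pos=(-9,-5), heading=45, pen down
PD: pen down
LT 180: heading 45 -> 225
LT 30: heading 225 -> 255
FD 11.5: (-9,-5) -> (-11.976,-16.108) [heading=255, draw]
Final: pos=(-11.976,-16.108), heading=255, 1 segment(s) drawn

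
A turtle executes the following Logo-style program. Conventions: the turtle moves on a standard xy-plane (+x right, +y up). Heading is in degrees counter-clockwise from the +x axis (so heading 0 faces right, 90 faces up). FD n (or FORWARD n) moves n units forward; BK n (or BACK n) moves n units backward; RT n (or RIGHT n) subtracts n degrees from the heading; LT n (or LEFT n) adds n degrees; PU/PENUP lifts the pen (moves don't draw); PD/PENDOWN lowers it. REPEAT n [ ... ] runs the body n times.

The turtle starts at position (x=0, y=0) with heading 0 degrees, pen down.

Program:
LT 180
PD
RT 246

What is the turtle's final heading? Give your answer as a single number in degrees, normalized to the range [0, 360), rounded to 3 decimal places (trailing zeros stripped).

Answer: 294

Derivation:
Executing turtle program step by step:
Start: pos=(0,0), heading=0, pen down
LT 180: heading 0 -> 180
PD: pen down
RT 246: heading 180 -> 294
Final: pos=(0,0), heading=294, 0 segment(s) drawn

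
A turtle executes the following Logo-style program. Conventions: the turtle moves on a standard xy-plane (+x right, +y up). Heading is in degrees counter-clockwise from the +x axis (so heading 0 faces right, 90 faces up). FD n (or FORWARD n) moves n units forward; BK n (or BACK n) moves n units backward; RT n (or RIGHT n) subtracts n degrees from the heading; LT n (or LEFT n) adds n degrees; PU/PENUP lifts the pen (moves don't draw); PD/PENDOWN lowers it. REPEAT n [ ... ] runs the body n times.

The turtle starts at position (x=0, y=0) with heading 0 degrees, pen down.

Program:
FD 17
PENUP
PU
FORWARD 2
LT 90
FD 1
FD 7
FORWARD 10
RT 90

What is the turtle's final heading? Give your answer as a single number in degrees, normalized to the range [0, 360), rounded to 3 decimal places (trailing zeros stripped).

Answer: 0

Derivation:
Executing turtle program step by step:
Start: pos=(0,0), heading=0, pen down
FD 17: (0,0) -> (17,0) [heading=0, draw]
PU: pen up
PU: pen up
FD 2: (17,0) -> (19,0) [heading=0, move]
LT 90: heading 0 -> 90
FD 1: (19,0) -> (19,1) [heading=90, move]
FD 7: (19,1) -> (19,8) [heading=90, move]
FD 10: (19,8) -> (19,18) [heading=90, move]
RT 90: heading 90 -> 0
Final: pos=(19,18), heading=0, 1 segment(s) drawn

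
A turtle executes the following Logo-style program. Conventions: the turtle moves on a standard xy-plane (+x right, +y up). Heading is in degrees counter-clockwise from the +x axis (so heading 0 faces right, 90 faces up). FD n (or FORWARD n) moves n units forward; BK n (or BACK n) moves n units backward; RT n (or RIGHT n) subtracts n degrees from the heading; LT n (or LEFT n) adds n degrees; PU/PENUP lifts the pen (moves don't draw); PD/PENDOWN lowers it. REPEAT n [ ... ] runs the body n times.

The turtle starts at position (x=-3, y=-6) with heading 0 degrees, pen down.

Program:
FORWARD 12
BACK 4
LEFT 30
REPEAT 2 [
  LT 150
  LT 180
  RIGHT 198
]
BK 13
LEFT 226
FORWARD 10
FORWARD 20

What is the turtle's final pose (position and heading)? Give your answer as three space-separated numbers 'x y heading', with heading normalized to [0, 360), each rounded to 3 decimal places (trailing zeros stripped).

Executing turtle program step by step:
Start: pos=(-3,-6), heading=0, pen down
FD 12: (-3,-6) -> (9,-6) [heading=0, draw]
BK 4: (9,-6) -> (5,-6) [heading=0, draw]
LT 30: heading 0 -> 30
REPEAT 2 [
  -- iteration 1/2 --
  LT 150: heading 30 -> 180
  LT 180: heading 180 -> 0
  RT 198: heading 0 -> 162
  -- iteration 2/2 --
  LT 150: heading 162 -> 312
  LT 180: heading 312 -> 132
  RT 198: heading 132 -> 294
]
BK 13: (5,-6) -> (-0.288,5.876) [heading=294, draw]
LT 226: heading 294 -> 160
FD 10: (-0.288,5.876) -> (-9.685,9.296) [heading=160, draw]
FD 20: (-9.685,9.296) -> (-28.478,16.137) [heading=160, draw]
Final: pos=(-28.478,16.137), heading=160, 5 segment(s) drawn

Answer: -28.478 16.137 160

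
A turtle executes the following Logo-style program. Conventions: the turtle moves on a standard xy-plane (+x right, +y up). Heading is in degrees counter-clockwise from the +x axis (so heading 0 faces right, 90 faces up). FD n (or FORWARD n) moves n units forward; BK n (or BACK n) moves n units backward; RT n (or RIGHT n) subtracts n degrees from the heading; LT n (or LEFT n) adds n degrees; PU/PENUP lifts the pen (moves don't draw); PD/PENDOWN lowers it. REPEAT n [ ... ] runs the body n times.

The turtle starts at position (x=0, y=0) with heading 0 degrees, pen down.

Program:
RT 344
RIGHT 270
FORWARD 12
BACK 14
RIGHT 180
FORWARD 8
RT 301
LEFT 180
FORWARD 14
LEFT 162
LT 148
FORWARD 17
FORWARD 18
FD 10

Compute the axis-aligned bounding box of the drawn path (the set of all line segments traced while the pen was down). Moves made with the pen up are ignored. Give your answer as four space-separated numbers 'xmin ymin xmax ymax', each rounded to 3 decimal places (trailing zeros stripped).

Executing turtle program step by step:
Start: pos=(0,0), heading=0, pen down
RT 344: heading 0 -> 16
RT 270: heading 16 -> 106
FD 12: (0,0) -> (-3.308,11.535) [heading=106, draw]
BK 14: (-3.308,11.535) -> (0.551,-1.923) [heading=106, draw]
RT 180: heading 106 -> 286
FD 8: (0.551,-1.923) -> (2.756,-9.613) [heading=286, draw]
RT 301: heading 286 -> 345
LT 180: heading 345 -> 165
FD 14: (2.756,-9.613) -> (-10.767,-5.989) [heading=165, draw]
LT 162: heading 165 -> 327
LT 148: heading 327 -> 115
FD 17: (-10.767,-5.989) -> (-17.951,9.418) [heading=115, draw]
FD 18: (-17.951,9.418) -> (-25.558,25.732) [heading=115, draw]
FD 10: (-25.558,25.732) -> (-29.784,34.795) [heading=115, draw]
Final: pos=(-29.784,34.795), heading=115, 7 segment(s) drawn

Segment endpoints: x in {-29.784, -25.558, -17.951, -10.767, -3.308, 0, 0.551, 2.756}, y in {-9.613, -5.989, -1.923, 0, 9.418, 11.535, 25.732, 34.795}
xmin=-29.784, ymin=-9.613, xmax=2.756, ymax=34.795

Answer: -29.784 -9.613 2.756 34.795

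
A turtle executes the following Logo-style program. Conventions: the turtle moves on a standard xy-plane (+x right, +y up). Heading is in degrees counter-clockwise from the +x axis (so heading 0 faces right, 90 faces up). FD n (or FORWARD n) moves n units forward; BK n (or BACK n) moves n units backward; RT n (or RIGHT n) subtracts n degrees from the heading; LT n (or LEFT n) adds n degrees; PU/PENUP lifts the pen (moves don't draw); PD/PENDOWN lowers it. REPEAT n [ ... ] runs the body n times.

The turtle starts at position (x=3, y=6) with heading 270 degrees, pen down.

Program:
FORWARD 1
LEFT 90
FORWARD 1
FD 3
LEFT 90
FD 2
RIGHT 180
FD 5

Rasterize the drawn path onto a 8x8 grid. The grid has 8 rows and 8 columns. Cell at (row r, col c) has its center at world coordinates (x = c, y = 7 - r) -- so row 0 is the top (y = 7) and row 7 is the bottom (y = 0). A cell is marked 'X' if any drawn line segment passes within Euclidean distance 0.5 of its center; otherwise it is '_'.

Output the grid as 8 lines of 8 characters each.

Segment 0: (3,6) -> (3,5)
Segment 1: (3,5) -> (4,5)
Segment 2: (4,5) -> (7,5)
Segment 3: (7,5) -> (7,7)
Segment 4: (7,7) -> (7,2)

Answer: _______X
___X___X
___XXXXX
_______X
_______X
_______X
________
________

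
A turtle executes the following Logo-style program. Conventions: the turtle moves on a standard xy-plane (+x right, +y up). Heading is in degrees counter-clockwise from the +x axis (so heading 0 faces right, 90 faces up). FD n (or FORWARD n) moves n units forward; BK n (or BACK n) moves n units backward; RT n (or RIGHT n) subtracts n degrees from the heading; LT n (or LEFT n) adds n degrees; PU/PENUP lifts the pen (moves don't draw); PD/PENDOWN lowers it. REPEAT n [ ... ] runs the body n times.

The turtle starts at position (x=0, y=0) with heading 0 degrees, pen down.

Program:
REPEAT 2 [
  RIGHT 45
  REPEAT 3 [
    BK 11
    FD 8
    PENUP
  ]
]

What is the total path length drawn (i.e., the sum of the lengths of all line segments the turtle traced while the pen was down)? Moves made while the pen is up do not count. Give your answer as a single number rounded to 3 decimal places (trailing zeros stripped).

Executing turtle program step by step:
Start: pos=(0,0), heading=0, pen down
REPEAT 2 [
  -- iteration 1/2 --
  RT 45: heading 0 -> 315
  REPEAT 3 [
    -- iteration 1/3 --
    BK 11: (0,0) -> (-7.778,7.778) [heading=315, draw]
    FD 8: (-7.778,7.778) -> (-2.121,2.121) [heading=315, draw]
    PU: pen up
    -- iteration 2/3 --
    BK 11: (-2.121,2.121) -> (-9.899,9.899) [heading=315, move]
    FD 8: (-9.899,9.899) -> (-4.243,4.243) [heading=315, move]
    PU: pen up
    -- iteration 3/3 --
    BK 11: (-4.243,4.243) -> (-12.021,12.021) [heading=315, move]
    FD 8: (-12.021,12.021) -> (-6.364,6.364) [heading=315, move]
    PU: pen up
  ]
  -- iteration 2/2 --
  RT 45: heading 315 -> 270
  REPEAT 3 [
    -- iteration 1/3 --
    BK 11: (-6.364,6.364) -> (-6.364,17.364) [heading=270, move]
    FD 8: (-6.364,17.364) -> (-6.364,9.364) [heading=270, move]
    PU: pen up
    -- iteration 2/3 --
    BK 11: (-6.364,9.364) -> (-6.364,20.364) [heading=270, move]
    FD 8: (-6.364,20.364) -> (-6.364,12.364) [heading=270, move]
    PU: pen up
    -- iteration 3/3 --
    BK 11: (-6.364,12.364) -> (-6.364,23.364) [heading=270, move]
    FD 8: (-6.364,23.364) -> (-6.364,15.364) [heading=270, move]
    PU: pen up
  ]
]
Final: pos=(-6.364,15.364), heading=270, 2 segment(s) drawn

Segment lengths:
  seg 1: (0,0) -> (-7.778,7.778), length = 11
  seg 2: (-7.778,7.778) -> (-2.121,2.121), length = 8
Total = 19

Answer: 19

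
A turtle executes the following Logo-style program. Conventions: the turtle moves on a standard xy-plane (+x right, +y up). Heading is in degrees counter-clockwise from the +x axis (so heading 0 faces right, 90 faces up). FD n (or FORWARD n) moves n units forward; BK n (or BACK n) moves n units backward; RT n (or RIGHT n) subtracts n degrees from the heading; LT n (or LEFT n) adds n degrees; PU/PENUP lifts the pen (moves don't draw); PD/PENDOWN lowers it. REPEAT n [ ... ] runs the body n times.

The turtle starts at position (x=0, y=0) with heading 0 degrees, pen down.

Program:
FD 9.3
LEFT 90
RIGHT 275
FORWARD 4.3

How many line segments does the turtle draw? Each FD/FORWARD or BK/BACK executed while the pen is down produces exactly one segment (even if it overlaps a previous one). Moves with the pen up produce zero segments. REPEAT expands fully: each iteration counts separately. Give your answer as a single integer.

Executing turtle program step by step:
Start: pos=(0,0), heading=0, pen down
FD 9.3: (0,0) -> (9.3,0) [heading=0, draw]
LT 90: heading 0 -> 90
RT 275: heading 90 -> 175
FD 4.3: (9.3,0) -> (5.016,0.375) [heading=175, draw]
Final: pos=(5.016,0.375), heading=175, 2 segment(s) drawn
Segments drawn: 2

Answer: 2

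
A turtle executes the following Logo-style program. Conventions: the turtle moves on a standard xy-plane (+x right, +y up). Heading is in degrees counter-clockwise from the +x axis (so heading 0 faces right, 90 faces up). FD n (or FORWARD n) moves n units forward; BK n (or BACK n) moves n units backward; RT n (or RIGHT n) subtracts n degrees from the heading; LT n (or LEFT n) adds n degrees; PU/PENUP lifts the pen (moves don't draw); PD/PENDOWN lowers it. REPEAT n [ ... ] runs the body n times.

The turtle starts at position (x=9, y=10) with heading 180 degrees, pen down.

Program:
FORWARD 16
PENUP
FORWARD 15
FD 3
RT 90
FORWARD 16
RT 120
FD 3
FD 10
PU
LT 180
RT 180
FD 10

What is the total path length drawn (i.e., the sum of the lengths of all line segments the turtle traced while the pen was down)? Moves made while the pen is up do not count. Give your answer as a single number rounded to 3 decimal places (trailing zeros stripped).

Executing turtle program step by step:
Start: pos=(9,10), heading=180, pen down
FD 16: (9,10) -> (-7,10) [heading=180, draw]
PU: pen up
FD 15: (-7,10) -> (-22,10) [heading=180, move]
FD 3: (-22,10) -> (-25,10) [heading=180, move]
RT 90: heading 180 -> 90
FD 16: (-25,10) -> (-25,26) [heading=90, move]
RT 120: heading 90 -> 330
FD 3: (-25,26) -> (-22.402,24.5) [heading=330, move]
FD 10: (-22.402,24.5) -> (-13.742,19.5) [heading=330, move]
PU: pen up
LT 180: heading 330 -> 150
RT 180: heading 150 -> 330
FD 10: (-13.742,19.5) -> (-5.081,14.5) [heading=330, move]
Final: pos=(-5.081,14.5), heading=330, 1 segment(s) drawn

Segment lengths:
  seg 1: (9,10) -> (-7,10), length = 16
Total = 16

Answer: 16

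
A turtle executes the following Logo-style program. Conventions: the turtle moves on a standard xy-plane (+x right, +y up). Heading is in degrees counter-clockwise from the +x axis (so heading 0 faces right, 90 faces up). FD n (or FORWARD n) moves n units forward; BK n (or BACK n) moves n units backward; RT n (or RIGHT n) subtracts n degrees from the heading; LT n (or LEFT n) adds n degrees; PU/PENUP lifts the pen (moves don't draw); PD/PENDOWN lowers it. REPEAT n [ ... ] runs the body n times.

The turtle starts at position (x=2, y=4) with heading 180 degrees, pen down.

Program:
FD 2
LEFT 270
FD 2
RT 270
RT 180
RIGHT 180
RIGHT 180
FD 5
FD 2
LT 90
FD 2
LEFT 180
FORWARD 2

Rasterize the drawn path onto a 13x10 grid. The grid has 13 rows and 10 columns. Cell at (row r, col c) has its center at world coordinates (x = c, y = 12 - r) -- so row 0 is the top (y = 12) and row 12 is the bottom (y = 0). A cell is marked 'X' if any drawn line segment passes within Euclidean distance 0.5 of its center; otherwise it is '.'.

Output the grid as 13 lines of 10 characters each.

Answer: ..........
..........
..........
..........
.......X..
.......X..
XXXXXXXX..
X.........
XXX.......
..........
..........
..........
..........

Derivation:
Segment 0: (2,4) -> (0,4)
Segment 1: (0,4) -> (0,6)
Segment 2: (0,6) -> (5,6)
Segment 3: (5,6) -> (7,6)
Segment 4: (7,6) -> (7,8)
Segment 5: (7,8) -> (7,6)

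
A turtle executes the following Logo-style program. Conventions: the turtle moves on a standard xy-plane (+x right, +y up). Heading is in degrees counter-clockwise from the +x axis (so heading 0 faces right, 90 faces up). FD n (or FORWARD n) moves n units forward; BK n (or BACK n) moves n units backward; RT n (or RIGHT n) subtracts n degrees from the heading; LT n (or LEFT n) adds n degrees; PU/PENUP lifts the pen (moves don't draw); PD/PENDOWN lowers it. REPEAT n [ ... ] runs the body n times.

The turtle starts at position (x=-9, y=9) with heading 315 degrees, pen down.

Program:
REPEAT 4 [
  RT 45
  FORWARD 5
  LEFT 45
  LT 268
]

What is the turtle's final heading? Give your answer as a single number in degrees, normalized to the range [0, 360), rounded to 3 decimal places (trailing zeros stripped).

Executing turtle program step by step:
Start: pos=(-9,9), heading=315, pen down
REPEAT 4 [
  -- iteration 1/4 --
  RT 45: heading 315 -> 270
  FD 5: (-9,9) -> (-9,4) [heading=270, draw]
  LT 45: heading 270 -> 315
  LT 268: heading 315 -> 223
  -- iteration 2/4 --
  RT 45: heading 223 -> 178
  FD 5: (-9,4) -> (-13.997,4.174) [heading=178, draw]
  LT 45: heading 178 -> 223
  LT 268: heading 223 -> 131
  -- iteration 3/4 --
  RT 45: heading 131 -> 86
  FD 5: (-13.997,4.174) -> (-13.648,9.162) [heading=86, draw]
  LT 45: heading 86 -> 131
  LT 268: heading 131 -> 39
  -- iteration 4/4 --
  RT 45: heading 39 -> 354
  FD 5: (-13.648,9.162) -> (-8.676,8.64) [heading=354, draw]
  LT 45: heading 354 -> 39
  LT 268: heading 39 -> 307
]
Final: pos=(-8.676,8.64), heading=307, 4 segment(s) drawn

Answer: 307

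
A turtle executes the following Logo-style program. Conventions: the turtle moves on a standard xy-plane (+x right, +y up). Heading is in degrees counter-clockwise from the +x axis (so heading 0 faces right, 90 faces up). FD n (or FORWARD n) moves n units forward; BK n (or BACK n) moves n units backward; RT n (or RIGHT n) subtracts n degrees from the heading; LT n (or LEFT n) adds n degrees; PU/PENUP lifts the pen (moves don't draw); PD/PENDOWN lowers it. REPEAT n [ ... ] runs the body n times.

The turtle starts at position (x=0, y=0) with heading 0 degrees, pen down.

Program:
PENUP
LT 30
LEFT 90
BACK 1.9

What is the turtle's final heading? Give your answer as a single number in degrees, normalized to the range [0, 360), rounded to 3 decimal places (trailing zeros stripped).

Executing turtle program step by step:
Start: pos=(0,0), heading=0, pen down
PU: pen up
LT 30: heading 0 -> 30
LT 90: heading 30 -> 120
BK 1.9: (0,0) -> (0.95,-1.645) [heading=120, move]
Final: pos=(0.95,-1.645), heading=120, 0 segment(s) drawn

Answer: 120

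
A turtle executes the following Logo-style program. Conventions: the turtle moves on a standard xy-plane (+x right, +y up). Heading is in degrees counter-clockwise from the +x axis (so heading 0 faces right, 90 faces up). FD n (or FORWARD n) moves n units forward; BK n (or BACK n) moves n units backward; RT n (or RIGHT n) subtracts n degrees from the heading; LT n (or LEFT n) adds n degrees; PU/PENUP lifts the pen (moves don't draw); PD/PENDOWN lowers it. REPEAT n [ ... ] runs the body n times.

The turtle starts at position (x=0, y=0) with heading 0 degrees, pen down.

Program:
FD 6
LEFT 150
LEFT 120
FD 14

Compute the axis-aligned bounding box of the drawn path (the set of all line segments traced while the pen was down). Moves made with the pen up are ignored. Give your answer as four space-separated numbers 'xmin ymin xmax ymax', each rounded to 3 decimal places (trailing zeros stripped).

Executing turtle program step by step:
Start: pos=(0,0), heading=0, pen down
FD 6: (0,0) -> (6,0) [heading=0, draw]
LT 150: heading 0 -> 150
LT 120: heading 150 -> 270
FD 14: (6,0) -> (6,-14) [heading=270, draw]
Final: pos=(6,-14), heading=270, 2 segment(s) drawn

Segment endpoints: x in {0, 6, 6}, y in {-14, 0}
xmin=0, ymin=-14, xmax=6, ymax=0

Answer: 0 -14 6 0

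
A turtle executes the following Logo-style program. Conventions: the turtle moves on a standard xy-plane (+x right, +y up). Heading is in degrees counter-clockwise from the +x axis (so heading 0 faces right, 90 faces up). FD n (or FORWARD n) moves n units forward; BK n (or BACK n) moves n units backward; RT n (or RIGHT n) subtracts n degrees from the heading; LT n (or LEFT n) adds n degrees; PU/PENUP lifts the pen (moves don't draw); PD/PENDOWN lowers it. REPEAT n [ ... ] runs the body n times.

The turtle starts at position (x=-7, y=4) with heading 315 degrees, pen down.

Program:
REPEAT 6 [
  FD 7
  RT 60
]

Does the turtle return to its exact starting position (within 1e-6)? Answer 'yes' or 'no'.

Executing turtle program step by step:
Start: pos=(-7,4), heading=315, pen down
REPEAT 6 [
  -- iteration 1/6 --
  FD 7: (-7,4) -> (-2.05,-0.95) [heading=315, draw]
  RT 60: heading 315 -> 255
  -- iteration 2/6 --
  FD 7: (-2.05,-0.95) -> (-3.862,-7.711) [heading=255, draw]
  RT 60: heading 255 -> 195
  -- iteration 3/6 --
  FD 7: (-3.862,-7.711) -> (-10.623,-9.523) [heading=195, draw]
  RT 60: heading 195 -> 135
  -- iteration 4/6 --
  FD 7: (-10.623,-9.523) -> (-15.573,-4.573) [heading=135, draw]
  RT 60: heading 135 -> 75
  -- iteration 5/6 --
  FD 7: (-15.573,-4.573) -> (-13.761,2.188) [heading=75, draw]
  RT 60: heading 75 -> 15
  -- iteration 6/6 --
  FD 7: (-13.761,2.188) -> (-7,4) [heading=15, draw]
  RT 60: heading 15 -> 315
]
Final: pos=(-7,4), heading=315, 6 segment(s) drawn

Start position: (-7, 4)
Final position: (-7, 4)
Distance = 0; < 1e-6 -> CLOSED

Answer: yes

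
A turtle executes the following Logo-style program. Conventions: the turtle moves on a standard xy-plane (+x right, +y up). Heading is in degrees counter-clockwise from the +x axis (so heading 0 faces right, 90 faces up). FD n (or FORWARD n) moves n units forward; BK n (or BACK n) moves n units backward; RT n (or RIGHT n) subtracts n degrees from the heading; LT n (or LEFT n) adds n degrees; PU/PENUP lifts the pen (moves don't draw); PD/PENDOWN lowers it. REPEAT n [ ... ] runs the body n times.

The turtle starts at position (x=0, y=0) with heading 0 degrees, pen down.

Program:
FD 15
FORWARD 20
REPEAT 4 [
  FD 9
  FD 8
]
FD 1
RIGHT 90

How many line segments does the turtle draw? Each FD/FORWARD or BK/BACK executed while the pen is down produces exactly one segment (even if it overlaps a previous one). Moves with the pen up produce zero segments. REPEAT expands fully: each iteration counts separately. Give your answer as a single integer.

Answer: 11

Derivation:
Executing turtle program step by step:
Start: pos=(0,0), heading=0, pen down
FD 15: (0,0) -> (15,0) [heading=0, draw]
FD 20: (15,0) -> (35,0) [heading=0, draw]
REPEAT 4 [
  -- iteration 1/4 --
  FD 9: (35,0) -> (44,0) [heading=0, draw]
  FD 8: (44,0) -> (52,0) [heading=0, draw]
  -- iteration 2/4 --
  FD 9: (52,0) -> (61,0) [heading=0, draw]
  FD 8: (61,0) -> (69,0) [heading=0, draw]
  -- iteration 3/4 --
  FD 9: (69,0) -> (78,0) [heading=0, draw]
  FD 8: (78,0) -> (86,0) [heading=0, draw]
  -- iteration 4/4 --
  FD 9: (86,0) -> (95,0) [heading=0, draw]
  FD 8: (95,0) -> (103,0) [heading=0, draw]
]
FD 1: (103,0) -> (104,0) [heading=0, draw]
RT 90: heading 0 -> 270
Final: pos=(104,0), heading=270, 11 segment(s) drawn
Segments drawn: 11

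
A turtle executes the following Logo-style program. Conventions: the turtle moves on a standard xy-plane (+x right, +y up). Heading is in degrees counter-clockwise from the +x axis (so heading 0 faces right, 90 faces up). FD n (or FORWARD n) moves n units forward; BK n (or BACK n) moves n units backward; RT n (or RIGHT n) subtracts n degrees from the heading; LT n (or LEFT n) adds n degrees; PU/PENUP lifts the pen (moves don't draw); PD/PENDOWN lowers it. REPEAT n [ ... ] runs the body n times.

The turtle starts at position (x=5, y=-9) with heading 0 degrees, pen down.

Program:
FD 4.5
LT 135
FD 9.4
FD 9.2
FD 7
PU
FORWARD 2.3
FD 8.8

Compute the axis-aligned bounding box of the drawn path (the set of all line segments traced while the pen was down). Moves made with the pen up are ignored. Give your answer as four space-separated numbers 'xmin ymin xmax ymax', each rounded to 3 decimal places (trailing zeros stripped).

Executing turtle program step by step:
Start: pos=(5,-9), heading=0, pen down
FD 4.5: (5,-9) -> (9.5,-9) [heading=0, draw]
LT 135: heading 0 -> 135
FD 9.4: (9.5,-9) -> (2.853,-2.353) [heading=135, draw]
FD 9.2: (2.853,-2.353) -> (-3.652,4.152) [heading=135, draw]
FD 7: (-3.652,4.152) -> (-8.602,9.102) [heading=135, draw]
PU: pen up
FD 2.3: (-8.602,9.102) -> (-10.228,10.728) [heading=135, move]
FD 8.8: (-10.228,10.728) -> (-16.451,16.951) [heading=135, move]
Final: pos=(-16.451,16.951), heading=135, 4 segment(s) drawn

Segment endpoints: x in {-8.602, -3.652, 2.853, 5, 9.5}, y in {-9, -2.353, 4.152, 9.102}
xmin=-8.602, ymin=-9, xmax=9.5, ymax=9.102

Answer: -8.602 -9 9.5 9.102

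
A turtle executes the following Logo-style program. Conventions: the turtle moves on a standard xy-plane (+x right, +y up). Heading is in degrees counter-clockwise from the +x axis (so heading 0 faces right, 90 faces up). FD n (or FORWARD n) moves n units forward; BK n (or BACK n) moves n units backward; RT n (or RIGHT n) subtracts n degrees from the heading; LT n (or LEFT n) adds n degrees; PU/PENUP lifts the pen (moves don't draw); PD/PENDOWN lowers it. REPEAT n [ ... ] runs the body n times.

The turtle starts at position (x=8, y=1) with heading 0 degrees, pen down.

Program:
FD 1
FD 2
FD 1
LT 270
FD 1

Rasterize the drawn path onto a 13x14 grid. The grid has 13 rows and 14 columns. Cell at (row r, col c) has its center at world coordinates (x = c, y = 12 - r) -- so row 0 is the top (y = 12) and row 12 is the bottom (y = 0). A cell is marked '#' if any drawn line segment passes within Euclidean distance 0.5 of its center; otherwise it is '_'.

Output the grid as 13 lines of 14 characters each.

Segment 0: (8,1) -> (9,1)
Segment 1: (9,1) -> (11,1)
Segment 2: (11,1) -> (12,1)
Segment 3: (12,1) -> (12,0)

Answer: ______________
______________
______________
______________
______________
______________
______________
______________
______________
______________
______________
________#####_
____________#_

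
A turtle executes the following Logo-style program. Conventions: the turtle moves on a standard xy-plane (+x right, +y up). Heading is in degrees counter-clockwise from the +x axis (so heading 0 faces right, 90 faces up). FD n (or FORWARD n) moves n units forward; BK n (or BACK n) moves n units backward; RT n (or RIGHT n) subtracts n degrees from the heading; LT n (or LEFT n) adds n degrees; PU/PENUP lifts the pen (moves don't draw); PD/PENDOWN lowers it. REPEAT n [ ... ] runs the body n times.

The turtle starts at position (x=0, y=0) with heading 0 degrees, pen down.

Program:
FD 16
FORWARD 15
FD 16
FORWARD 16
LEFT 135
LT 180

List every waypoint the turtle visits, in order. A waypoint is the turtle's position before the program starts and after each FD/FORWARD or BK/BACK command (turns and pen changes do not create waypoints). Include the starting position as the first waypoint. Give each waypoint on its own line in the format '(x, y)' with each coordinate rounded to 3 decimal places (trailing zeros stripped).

Executing turtle program step by step:
Start: pos=(0,0), heading=0, pen down
FD 16: (0,0) -> (16,0) [heading=0, draw]
FD 15: (16,0) -> (31,0) [heading=0, draw]
FD 16: (31,0) -> (47,0) [heading=0, draw]
FD 16: (47,0) -> (63,0) [heading=0, draw]
LT 135: heading 0 -> 135
LT 180: heading 135 -> 315
Final: pos=(63,0), heading=315, 4 segment(s) drawn
Waypoints (5 total):
(0, 0)
(16, 0)
(31, 0)
(47, 0)
(63, 0)

Answer: (0, 0)
(16, 0)
(31, 0)
(47, 0)
(63, 0)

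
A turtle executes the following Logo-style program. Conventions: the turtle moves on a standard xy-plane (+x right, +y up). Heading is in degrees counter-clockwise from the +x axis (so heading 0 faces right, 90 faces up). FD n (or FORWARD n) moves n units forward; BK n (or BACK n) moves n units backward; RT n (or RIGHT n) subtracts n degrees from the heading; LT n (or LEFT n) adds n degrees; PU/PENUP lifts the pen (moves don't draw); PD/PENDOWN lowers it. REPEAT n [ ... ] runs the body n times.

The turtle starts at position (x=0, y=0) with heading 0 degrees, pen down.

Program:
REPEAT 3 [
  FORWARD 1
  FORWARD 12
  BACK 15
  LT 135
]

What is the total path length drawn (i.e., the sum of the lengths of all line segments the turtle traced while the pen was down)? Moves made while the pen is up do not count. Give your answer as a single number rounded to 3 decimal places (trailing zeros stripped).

Executing turtle program step by step:
Start: pos=(0,0), heading=0, pen down
REPEAT 3 [
  -- iteration 1/3 --
  FD 1: (0,0) -> (1,0) [heading=0, draw]
  FD 12: (1,0) -> (13,0) [heading=0, draw]
  BK 15: (13,0) -> (-2,0) [heading=0, draw]
  LT 135: heading 0 -> 135
  -- iteration 2/3 --
  FD 1: (-2,0) -> (-2.707,0.707) [heading=135, draw]
  FD 12: (-2.707,0.707) -> (-11.192,9.192) [heading=135, draw]
  BK 15: (-11.192,9.192) -> (-0.586,-1.414) [heading=135, draw]
  LT 135: heading 135 -> 270
  -- iteration 3/3 --
  FD 1: (-0.586,-1.414) -> (-0.586,-2.414) [heading=270, draw]
  FD 12: (-0.586,-2.414) -> (-0.586,-14.414) [heading=270, draw]
  BK 15: (-0.586,-14.414) -> (-0.586,0.586) [heading=270, draw]
  LT 135: heading 270 -> 45
]
Final: pos=(-0.586,0.586), heading=45, 9 segment(s) drawn

Segment lengths:
  seg 1: (0,0) -> (1,0), length = 1
  seg 2: (1,0) -> (13,0), length = 12
  seg 3: (13,0) -> (-2,0), length = 15
  seg 4: (-2,0) -> (-2.707,0.707), length = 1
  seg 5: (-2.707,0.707) -> (-11.192,9.192), length = 12
  seg 6: (-11.192,9.192) -> (-0.586,-1.414), length = 15
  seg 7: (-0.586,-1.414) -> (-0.586,-2.414), length = 1
  seg 8: (-0.586,-2.414) -> (-0.586,-14.414), length = 12
  seg 9: (-0.586,-14.414) -> (-0.586,0.586), length = 15
Total = 84

Answer: 84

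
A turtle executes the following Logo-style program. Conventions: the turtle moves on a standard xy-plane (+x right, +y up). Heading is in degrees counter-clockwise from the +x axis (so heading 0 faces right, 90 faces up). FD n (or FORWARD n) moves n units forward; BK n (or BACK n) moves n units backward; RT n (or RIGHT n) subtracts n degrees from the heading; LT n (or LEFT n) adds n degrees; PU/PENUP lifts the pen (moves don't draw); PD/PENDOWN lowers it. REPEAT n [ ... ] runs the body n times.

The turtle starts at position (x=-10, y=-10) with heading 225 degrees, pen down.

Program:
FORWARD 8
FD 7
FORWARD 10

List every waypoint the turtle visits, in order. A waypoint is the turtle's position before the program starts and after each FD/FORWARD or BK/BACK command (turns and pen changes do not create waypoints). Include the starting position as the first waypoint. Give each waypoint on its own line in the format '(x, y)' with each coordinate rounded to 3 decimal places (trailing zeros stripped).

Executing turtle program step by step:
Start: pos=(-10,-10), heading=225, pen down
FD 8: (-10,-10) -> (-15.657,-15.657) [heading=225, draw]
FD 7: (-15.657,-15.657) -> (-20.607,-20.607) [heading=225, draw]
FD 10: (-20.607,-20.607) -> (-27.678,-27.678) [heading=225, draw]
Final: pos=(-27.678,-27.678), heading=225, 3 segment(s) drawn
Waypoints (4 total):
(-10, -10)
(-15.657, -15.657)
(-20.607, -20.607)
(-27.678, -27.678)

Answer: (-10, -10)
(-15.657, -15.657)
(-20.607, -20.607)
(-27.678, -27.678)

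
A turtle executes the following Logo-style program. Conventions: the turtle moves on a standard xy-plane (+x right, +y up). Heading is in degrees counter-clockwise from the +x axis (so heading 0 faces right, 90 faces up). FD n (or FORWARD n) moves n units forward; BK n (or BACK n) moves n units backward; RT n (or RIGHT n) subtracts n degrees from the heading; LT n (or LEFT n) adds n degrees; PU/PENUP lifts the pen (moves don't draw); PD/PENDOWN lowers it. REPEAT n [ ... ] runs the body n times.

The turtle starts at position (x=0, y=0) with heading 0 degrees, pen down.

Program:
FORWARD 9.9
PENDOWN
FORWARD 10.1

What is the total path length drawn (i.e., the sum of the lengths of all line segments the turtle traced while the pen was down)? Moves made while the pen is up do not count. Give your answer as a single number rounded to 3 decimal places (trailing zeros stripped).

Executing turtle program step by step:
Start: pos=(0,0), heading=0, pen down
FD 9.9: (0,0) -> (9.9,0) [heading=0, draw]
PD: pen down
FD 10.1: (9.9,0) -> (20,0) [heading=0, draw]
Final: pos=(20,0), heading=0, 2 segment(s) drawn

Segment lengths:
  seg 1: (0,0) -> (9.9,0), length = 9.9
  seg 2: (9.9,0) -> (20,0), length = 10.1
Total = 20

Answer: 20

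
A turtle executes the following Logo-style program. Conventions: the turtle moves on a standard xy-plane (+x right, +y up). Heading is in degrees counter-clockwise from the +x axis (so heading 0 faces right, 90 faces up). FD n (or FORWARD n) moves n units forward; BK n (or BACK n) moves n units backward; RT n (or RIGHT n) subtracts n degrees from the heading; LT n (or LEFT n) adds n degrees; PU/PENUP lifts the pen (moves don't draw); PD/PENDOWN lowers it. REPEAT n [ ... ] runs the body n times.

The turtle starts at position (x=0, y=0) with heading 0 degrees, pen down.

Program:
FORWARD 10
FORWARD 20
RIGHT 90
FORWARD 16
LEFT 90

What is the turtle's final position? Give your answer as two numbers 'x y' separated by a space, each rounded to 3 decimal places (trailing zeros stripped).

Executing turtle program step by step:
Start: pos=(0,0), heading=0, pen down
FD 10: (0,0) -> (10,0) [heading=0, draw]
FD 20: (10,0) -> (30,0) [heading=0, draw]
RT 90: heading 0 -> 270
FD 16: (30,0) -> (30,-16) [heading=270, draw]
LT 90: heading 270 -> 0
Final: pos=(30,-16), heading=0, 3 segment(s) drawn

Answer: 30 -16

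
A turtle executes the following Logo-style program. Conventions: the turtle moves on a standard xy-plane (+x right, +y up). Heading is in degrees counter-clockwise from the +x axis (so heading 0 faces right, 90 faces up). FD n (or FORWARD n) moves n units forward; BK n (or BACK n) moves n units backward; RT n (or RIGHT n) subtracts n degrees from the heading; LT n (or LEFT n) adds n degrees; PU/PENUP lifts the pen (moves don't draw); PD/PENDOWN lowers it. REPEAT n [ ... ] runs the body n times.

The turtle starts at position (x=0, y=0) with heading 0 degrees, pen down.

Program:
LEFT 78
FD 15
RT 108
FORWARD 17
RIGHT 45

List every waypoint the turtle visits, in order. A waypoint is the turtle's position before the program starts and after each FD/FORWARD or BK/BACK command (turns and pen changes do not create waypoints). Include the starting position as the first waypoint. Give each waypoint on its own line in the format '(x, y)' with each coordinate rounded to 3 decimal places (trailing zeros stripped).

Answer: (0, 0)
(3.119, 14.672)
(17.841, 6.172)

Derivation:
Executing turtle program step by step:
Start: pos=(0,0), heading=0, pen down
LT 78: heading 0 -> 78
FD 15: (0,0) -> (3.119,14.672) [heading=78, draw]
RT 108: heading 78 -> 330
FD 17: (3.119,14.672) -> (17.841,6.172) [heading=330, draw]
RT 45: heading 330 -> 285
Final: pos=(17.841,6.172), heading=285, 2 segment(s) drawn
Waypoints (3 total):
(0, 0)
(3.119, 14.672)
(17.841, 6.172)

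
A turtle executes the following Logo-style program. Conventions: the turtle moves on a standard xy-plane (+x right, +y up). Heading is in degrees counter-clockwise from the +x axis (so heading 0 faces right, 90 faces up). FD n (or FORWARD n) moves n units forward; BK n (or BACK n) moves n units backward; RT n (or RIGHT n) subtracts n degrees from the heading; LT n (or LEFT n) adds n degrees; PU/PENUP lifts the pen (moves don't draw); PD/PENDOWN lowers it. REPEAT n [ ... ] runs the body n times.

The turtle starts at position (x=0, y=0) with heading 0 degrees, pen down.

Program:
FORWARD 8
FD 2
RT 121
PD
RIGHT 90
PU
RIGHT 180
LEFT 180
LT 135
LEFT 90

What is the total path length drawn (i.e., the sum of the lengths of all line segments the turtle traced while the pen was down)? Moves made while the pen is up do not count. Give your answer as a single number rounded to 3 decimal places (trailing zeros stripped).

Answer: 10

Derivation:
Executing turtle program step by step:
Start: pos=(0,0), heading=0, pen down
FD 8: (0,0) -> (8,0) [heading=0, draw]
FD 2: (8,0) -> (10,0) [heading=0, draw]
RT 121: heading 0 -> 239
PD: pen down
RT 90: heading 239 -> 149
PU: pen up
RT 180: heading 149 -> 329
LT 180: heading 329 -> 149
LT 135: heading 149 -> 284
LT 90: heading 284 -> 14
Final: pos=(10,0), heading=14, 2 segment(s) drawn

Segment lengths:
  seg 1: (0,0) -> (8,0), length = 8
  seg 2: (8,0) -> (10,0), length = 2
Total = 10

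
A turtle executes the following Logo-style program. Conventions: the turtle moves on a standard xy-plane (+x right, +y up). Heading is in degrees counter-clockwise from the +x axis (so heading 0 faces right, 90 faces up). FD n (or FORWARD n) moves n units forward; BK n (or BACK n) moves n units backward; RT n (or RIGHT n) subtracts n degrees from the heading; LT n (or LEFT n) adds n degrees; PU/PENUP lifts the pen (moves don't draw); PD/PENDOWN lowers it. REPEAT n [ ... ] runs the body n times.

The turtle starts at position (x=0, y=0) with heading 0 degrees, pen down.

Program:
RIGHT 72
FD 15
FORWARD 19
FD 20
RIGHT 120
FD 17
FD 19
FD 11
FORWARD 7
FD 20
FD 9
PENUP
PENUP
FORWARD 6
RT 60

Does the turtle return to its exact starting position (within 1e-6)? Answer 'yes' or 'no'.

Executing turtle program step by step:
Start: pos=(0,0), heading=0, pen down
RT 72: heading 0 -> 288
FD 15: (0,0) -> (4.635,-14.266) [heading=288, draw]
FD 19: (4.635,-14.266) -> (10.507,-32.336) [heading=288, draw]
FD 20: (10.507,-32.336) -> (16.687,-51.357) [heading=288, draw]
RT 120: heading 288 -> 168
FD 17: (16.687,-51.357) -> (0.058,-47.823) [heading=168, draw]
FD 19: (0.058,-47.823) -> (-18.526,-43.872) [heading=168, draw]
FD 11: (-18.526,-43.872) -> (-29.286,-41.585) [heading=168, draw]
FD 7: (-29.286,-41.585) -> (-36.133,-40.13) [heading=168, draw]
FD 20: (-36.133,-40.13) -> (-55.696,-35.972) [heading=168, draw]
FD 9: (-55.696,-35.972) -> (-64.499,-34.1) [heading=168, draw]
PU: pen up
PU: pen up
FD 6: (-64.499,-34.1) -> (-70.368,-32.853) [heading=168, move]
RT 60: heading 168 -> 108
Final: pos=(-70.368,-32.853), heading=108, 9 segment(s) drawn

Start position: (0, 0)
Final position: (-70.368, -32.853)
Distance = 77.66; >= 1e-6 -> NOT closed

Answer: no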